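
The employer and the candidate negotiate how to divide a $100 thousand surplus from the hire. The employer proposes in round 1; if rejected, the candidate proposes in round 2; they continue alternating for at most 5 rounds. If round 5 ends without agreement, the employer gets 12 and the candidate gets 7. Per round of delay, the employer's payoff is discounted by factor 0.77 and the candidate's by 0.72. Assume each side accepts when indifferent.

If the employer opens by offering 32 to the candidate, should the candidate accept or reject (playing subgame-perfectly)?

Accept

Work out the candidate's continuation value if the offer is rejected.
Round 5 (the employer proposes): the candidate gets 7 if talks fail, so the employer offers 7 and keeps 93.
Round 4 (the candidate proposes): the employer can get 93 next round, worth 0.77 × 93 = 71.61 now, so the candidate offers 71.61, keeping 28.39.
Round 3 (the employer proposes): the candidate can get 28.39 next round, worth 0.72 × 28.39 = 20.4408 now; the employer offers that and keeps 79.5592.
Round 2 (the candidate proposes): the employer can get 79.5592 next round, worth 0.77 × 79.5592 = 61.260584 now; the candidate offers that and keeps 38.739416.
So by rejecting in round 1, the candidate gets 38.739416 next round, worth 0.72 × 38.739416 = 27.89237952 now.
Offer 32 ≥ 27.89237952, so the candidate accepts.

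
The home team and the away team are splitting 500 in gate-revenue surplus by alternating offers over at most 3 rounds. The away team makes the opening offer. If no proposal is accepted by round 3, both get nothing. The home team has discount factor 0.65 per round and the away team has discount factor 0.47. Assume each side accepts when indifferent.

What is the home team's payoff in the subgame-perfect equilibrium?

172.25

Round 3 (the away team proposes): rejection yields 0 for the home team; the away team offers 0 and keeps 500.
Round 2 (the home team proposes): the away team can get 500 next round, worth 0.47 × 500 = 235 now; the home team offers that and keeps 265.
Round 1 (the away team proposes): the home team can get 265 next round, worth 0.65 × 265 = 172.25 now, so the away team offers 172.25, keeping 327.75.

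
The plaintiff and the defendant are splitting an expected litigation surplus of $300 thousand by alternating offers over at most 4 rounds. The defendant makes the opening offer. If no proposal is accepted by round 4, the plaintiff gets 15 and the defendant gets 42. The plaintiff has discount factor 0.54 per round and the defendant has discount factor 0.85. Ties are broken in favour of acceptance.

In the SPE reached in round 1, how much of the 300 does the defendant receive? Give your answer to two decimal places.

211.75

Round 4 (the plaintiff proposes): the defendant gets 42 if talks fail, so the plaintiff offers 42 and keeps 258.
Round 3 (the defendant proposes): the plaintiff can get 258 next round, worth 0.54 × 258 = 139.32 now, so the defendant offers 139.32, keeping 160.68.
Round 2 (the plaintiff proposes): the defendant can get 160.68 next round, worth 0.85 × 160.68 = 136.578 now. The plaintiff offers 136.578 and keeps 300 − 136.578 = 163.422.
Round 1 (the defendant proposes): the plaintiff can get 163.422 next round, worth 0.54 × 163.422 = 88.24788 now. The defendant offers 88.24788 and keeps 300 − 88.24788 = 211.75212.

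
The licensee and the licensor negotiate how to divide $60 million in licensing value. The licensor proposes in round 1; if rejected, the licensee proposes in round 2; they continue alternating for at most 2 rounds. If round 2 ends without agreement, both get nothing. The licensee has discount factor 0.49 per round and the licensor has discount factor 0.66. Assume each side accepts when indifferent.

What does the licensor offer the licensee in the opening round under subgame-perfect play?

Work backward from the last round.
Round 2 (the licensee proposes): rejection yields 0 for the licensor; the licensee offers 0 and keeps 60.
Round 1 (the licensor proposes): the licensee can get 60 next round, worth 0.49 × 60 = 29.4 now, so the licensor offers 29.4, keeping 30.6.

29.4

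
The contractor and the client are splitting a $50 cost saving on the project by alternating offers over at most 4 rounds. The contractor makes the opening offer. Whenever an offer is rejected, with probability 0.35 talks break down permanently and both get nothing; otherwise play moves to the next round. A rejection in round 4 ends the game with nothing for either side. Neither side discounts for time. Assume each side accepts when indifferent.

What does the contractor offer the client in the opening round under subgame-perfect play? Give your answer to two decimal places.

Round 4 (the client proposes): the contractor will accept anything ≥ 0, so the client offers 0 and keeps 50.
Round 3 (the contractor proposes): rejecting gives the client an expected 0.65 × 50 = 32.5, so the contractor offers 32.5, keeping 17.5.
Round 2 (the client proposes): rejecting gives the contractor an expected 0.65 × 17.5 = 11.375, so the client offers 11.375, keeping 38.625.
Round 1 (the contractor proposes): rejecting gives the client an expected 0.65 × 38.625 = 25.10625. The contractor offers 25.10625 and keeps 50 − 25.10625 = 24.89375.

25.11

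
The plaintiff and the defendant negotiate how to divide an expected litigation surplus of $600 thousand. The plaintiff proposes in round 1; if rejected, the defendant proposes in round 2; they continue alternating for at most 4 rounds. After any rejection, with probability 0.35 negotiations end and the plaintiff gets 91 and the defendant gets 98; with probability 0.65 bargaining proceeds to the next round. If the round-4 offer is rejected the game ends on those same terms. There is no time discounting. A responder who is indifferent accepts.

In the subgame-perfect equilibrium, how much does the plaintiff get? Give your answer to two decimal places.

By backward induction:
Round 4 (the defendant proposes): the plaintiff gets 91 if talks fail, so the defendant offers 91 and keeps 509.
Round 3 (the plaintiff proposes): rejecting gives the defendant an expected 0.65 × 509 + 0.35 × 98 = 365.15, so the plaintiff offers 365.15, keeping 234.85.
Round 2 (the defendant proposes): rejecting gives the plaintiff an expected 0.65 × 234.85 + 0.35 × 91 = 184.5025, so the defendant offers 184.5025, keeping 415.4975.
Round 1 (the plaintiff proposes): rejecting gives the defendant an expected 0.65 × 415.4975 + 0.35 × 98 = 304.373375, so the plaintiff offers 304.373375, keeping 295.626625.

295.63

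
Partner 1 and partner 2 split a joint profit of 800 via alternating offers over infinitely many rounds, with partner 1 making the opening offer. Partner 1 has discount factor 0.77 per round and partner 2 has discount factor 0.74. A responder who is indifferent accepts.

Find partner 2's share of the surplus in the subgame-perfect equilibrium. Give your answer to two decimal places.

Let x be partner 1's share when partner 1 proposes and y be partner 2's share when partner 2 proposes.
Partner 2 accepts iff offered ≥ 0.74·y, so x = 800 − 0.74y. Symmetrically y = 800 − 0.77x.
Substituting: x = 800 − 0.74(800 − 0.77x), giving x(1 − 0.77·0.74) = 800(1 − 0.74).
So x = 800 × 0.26 / 0.4302 ≈ 483.4960, and partner 2 receives 800 − x ≈ 316.5040.

316.50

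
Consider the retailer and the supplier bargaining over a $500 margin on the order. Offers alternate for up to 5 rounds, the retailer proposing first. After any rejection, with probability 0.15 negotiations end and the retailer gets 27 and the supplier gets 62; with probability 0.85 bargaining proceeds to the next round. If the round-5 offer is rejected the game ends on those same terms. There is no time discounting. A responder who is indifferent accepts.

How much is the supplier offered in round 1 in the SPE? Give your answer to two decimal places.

Round 5 (the retailer proposes): the supplier gets 62 if talks fail, so the retailer offers 62 and keeps 438.
Round 4 (the supplier proposes): rejecting gives the retailer an expected 0.85 × 438 + 0.15 × 27 = 376.35; the supplier offers that and keeps 123.65.
Round 3 (the retailer proposes): rejecting gives the supplier an expected 0.85 × 123.65 + 0.15 × 62 = 114.4025; the retailer offers that and keeps 385.5975.
Round 2 (the supplier proposes): rejecting gives the retailer an expected 0.85 × 385.5975 + 0.15 × 27 = 331.807875, so the supplier offers 331.807875, keeping 168.192125.
Round 1 (the retailer proposes): rejecting gives the supplier an expected 0.85 × 168.192125 + 0.15 × 62 = 152.26330625. The retailer offers 152.26330625 and keeps 500 − 152.26330625 = 347.73669375.

152.26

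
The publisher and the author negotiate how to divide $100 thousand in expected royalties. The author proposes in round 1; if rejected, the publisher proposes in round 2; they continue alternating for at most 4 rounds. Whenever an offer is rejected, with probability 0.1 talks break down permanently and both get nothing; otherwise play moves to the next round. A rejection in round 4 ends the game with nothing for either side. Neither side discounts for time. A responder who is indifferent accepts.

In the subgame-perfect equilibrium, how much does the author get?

18.1

Round 4 (the publisher proposes): the author will accept anything ≥ 0, so the publisher offers 0 and keeps 100.
Round 3 (the author proposes): rejecting gives the publisher an expected 0.9 × 100 = 90, so the author offers 90, keeping 10.
Round 2 (the publisher proposes): rejecting gives the author an expected 0.9 × 10 = 9. The publisher offers 9 and keeps 100 − 9 = 91.
Round 1 (the author proposes): rejecting gives the publisher an expected 0.9 × 91 = 81.9; the author offers that and keeps 18.1.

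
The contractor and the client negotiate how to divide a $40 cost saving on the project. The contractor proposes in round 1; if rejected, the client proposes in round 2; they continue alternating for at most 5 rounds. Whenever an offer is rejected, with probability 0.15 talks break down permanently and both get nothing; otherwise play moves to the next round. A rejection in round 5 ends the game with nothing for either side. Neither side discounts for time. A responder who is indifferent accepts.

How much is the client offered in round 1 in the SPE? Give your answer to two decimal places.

By backward induction:
Round 5 (the contractor proposes): the client will accept anything ≥ 0, so the contractor offers 0 and keeps 40.
Round 4 (the client proposes): rejecting gives the contractor an expected 0.85 × 40 = 34. The client offers 34 and keeps 40 − 34 = 6.
Round 3 (the contractor proposes): rejecting gives the client an expected 0.85 × 6 = 5.1. The contractor offers 5.1 and keeps 40 − 5.1 = 34.9.
Round 2 (the client proposes): rejecting gives the contractor an expected 0.85 × 34.9 = 29.665; the client offers that and keeps 10.335.
Round 1 (the contractor proposes): rejecting gives the client an expected 0.85 × 10.335 = 8.78475; the contractor offers that and keeps 31.21525.

8.78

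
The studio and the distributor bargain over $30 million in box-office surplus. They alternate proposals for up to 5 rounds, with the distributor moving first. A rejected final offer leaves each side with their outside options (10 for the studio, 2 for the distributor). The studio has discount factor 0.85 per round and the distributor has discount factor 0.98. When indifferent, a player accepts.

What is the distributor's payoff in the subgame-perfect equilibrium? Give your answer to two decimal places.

22.13

Round 5 (the distributor proposes): the studio gets 10 if talks fail, so the distributor offers 10 and keeps 20.
Round 4 (the studio proposes): the distributor can get 20 next round, worth 0.98 × 20 = 19.6 now, so the studio offers 19.6, keeping 10.4.
Round 3 (the distributor proposes): the studio can get 10.4 next round, worth 0.85 × 10.4 = 8.84 now, so the distributor offers 8.84, keeping 21.16.
Round 2 (the studio proposes): the distributor can get 21.16 next round, worth 0.98 × 21.16 = 20.7368 now, so the studio offers 20.7368, keeping 9.2632.
Round 1 (the distributor proposes): the studio can get 9.2632 next round, worth 0.85 × 9.2632 = 7.87372 now, so the distributor offers 7.87372, keeping 22.12628.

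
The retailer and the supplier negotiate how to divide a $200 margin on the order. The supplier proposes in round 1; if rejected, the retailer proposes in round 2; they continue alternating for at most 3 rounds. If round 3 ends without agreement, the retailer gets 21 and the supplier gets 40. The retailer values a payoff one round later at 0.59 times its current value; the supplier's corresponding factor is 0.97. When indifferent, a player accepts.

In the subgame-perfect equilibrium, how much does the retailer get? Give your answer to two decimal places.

Round 3 (the supplier proposes): the retailer gets 21 if talks fail, so the supplier offers 21 and keeps 179.
Round 2 (the retailer proposes): the supplier can get 179 next round, worth 0.97 × 179 = 173.63 now, so the retailer offers 173.63, keeping 26.37.
Round 1 (the supplier proposes): the retailer can get 26.37 next round, worth 0.59 × 26.37 = 15.5583 now. The supplier offers 15.5583 and keeps 200 − 15.5583 = 184.4417.

15.56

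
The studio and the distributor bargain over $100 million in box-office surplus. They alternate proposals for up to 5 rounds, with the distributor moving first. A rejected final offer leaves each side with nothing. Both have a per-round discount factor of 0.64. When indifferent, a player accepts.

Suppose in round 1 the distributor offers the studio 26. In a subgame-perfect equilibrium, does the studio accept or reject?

Reject

Work out the studio's continuation value if the offer is rejected.
Round 5 (the distributor proposes): the studio will accept anything ≥ 0, so the distributor offers 0 and keeps 100.
Round 4 (the studio proposes): the distributor can get 100 next round, worth 0.64 × 100 = 64 now. The studio offers 64 and keeps 100 − 64 = 36.
Round 3 (the distributor proposes): the studio can get 36 next round, worth 0.64 × 36 = 23.04 now. The distributor offers 23.04 and keeps 100 − 23.04 = 76.96.
Round 2 (the studio proposes): the distributor can get 76.96 next round, worth 0.64 × 76.96 = 49.2544 now. The studio offers 49.2544 and keeps 100 − 49.2544 = 50.7456.
So by rejecting in round 1, the studio gets 50.7456 next round, worth 0.64 × 50.7456 = 32.477184 now.
Offer 26 < 32.477184, so the studio rejects.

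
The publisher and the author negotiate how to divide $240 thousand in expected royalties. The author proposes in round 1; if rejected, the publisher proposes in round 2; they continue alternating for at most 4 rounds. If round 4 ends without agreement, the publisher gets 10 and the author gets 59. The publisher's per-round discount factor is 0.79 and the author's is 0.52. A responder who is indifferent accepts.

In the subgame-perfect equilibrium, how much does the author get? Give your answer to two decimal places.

90.25

By backward induction:
Round 4 (the publisher proposes): the author gets 59 if talks fail, so the publisher offers 59 and keeps 181.
Round 3 (the author proposes): the publisher can get 181 next round, worth 0.79 × 181 = 142.99 now, so the author offers 142.99, keeping 97.01.
Round 2 (the publisher proposes): the author can get 97.01 next round, worth 0.52 × 97.01 = 50.4452 now, so the publisher offers 50.4452, keeping 189.5548.
Round 1 (the author proposes): the publisher can get 189.5548 next round, worth 0.79 × 189.5548 = 149.748292 now; the author offers that and keeps 90.251708.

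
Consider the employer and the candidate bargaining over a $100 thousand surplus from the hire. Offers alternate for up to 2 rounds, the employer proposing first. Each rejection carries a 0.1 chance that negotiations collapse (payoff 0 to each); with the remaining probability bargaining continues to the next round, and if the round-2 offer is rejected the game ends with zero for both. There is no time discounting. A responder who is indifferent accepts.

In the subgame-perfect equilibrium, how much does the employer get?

10

By backward induction:
Round 2 (the candidate proposes): the employer will accept anything ≥ 0, so the candidate offers 0 and keeps 100.
Round 1 (the employer proposes): rejecting gives the candidate an expected 0.9 × 100 = 90. The employer offers 90 and keeps 100 − 90 = 10.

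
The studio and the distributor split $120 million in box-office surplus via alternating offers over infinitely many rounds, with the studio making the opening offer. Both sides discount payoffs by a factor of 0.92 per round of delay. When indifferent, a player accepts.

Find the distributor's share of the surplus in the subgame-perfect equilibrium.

Let x be the studio's share when the studio proposes and y be the distributor's share when the distributor proposes.
The distributor accepts iff offered ≥ 0.92·y, so x = 120 − 0.92y. Symmetrically y = 120 − 0.92x.
Substituting: x = 120 − 0.92(120 − 0.92x), giving x(1 − 0.92·0.92) = 120(1 − 0.92).
So x = 120 × 0.08 / 0.1536 = 62.5, and the distributor receives 120 − x = 57.5.

57.5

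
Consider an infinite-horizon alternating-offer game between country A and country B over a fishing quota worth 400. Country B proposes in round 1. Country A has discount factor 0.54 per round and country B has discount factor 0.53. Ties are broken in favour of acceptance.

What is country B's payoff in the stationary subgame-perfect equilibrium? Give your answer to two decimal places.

257.78

When country B proposes, country A accepts any offer worth at least 0.54 times what country A would get by proposing next round; and vice versa.
This gives x = 400 − 0.54y and y = 400 − 0.53x, where x and y are each side's share when it proposes.
Hence (1 − 0.54·0.53)x = 400(1 − 0.54), i.e. 0.7138·x = 184.
x ≈ 257.7753; country A's share is 400 − x ≈ 142.2247.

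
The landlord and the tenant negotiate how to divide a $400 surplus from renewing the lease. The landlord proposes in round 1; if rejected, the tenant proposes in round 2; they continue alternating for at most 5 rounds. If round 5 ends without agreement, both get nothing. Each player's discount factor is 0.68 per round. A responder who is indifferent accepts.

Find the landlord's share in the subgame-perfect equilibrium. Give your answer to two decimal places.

By backward induction:
Round 5 (the landlord proposes): the tenant will accept anything ≥ 0, so the landlord offers 0 and keeps 400.
Round 4 (the tenant proposes): the landlord can get 400 next round, worth 0.68 × 400 = 272 now, so the tenant offers 272, keeping 128.
Round 3 (the landlord proposes): the tenant can get 128 next round, worth 0.68 × 128 = 87.04 now. The landlord offers 87.04 and keeps 400 − 87.04 = 312.96.
Round 2 (the tenant proposes): the landlord can get 312.96 next round, worth 0.68 × 312.96 = 212.8128 now. The tenant offers 212.8128 and keeps 400 − 212.8128 = 187.1872.
Round 1 (the landlord proposes): the tenant can get 187.1872 next round, worth 0.68 × 187.1872 = 127.287296 now, so the landlord offers 127.287296, keeping 272.712704.

272.71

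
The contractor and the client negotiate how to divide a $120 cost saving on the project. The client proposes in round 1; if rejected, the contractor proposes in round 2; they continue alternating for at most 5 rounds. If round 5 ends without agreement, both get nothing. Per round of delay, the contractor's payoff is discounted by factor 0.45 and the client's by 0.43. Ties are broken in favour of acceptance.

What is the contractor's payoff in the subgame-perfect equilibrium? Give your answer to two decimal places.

36.74

Work backward from the last round.
Round 5 (the client proposes): the contractor will accept anything ≥ 0, so the client offers 0 and keeps 120.
Round 4 (the contractor proposes): the client can get 120 next round, worth 0.43 × 120 = 51.6 now. The contractor offers 51.6 and keeps 120 − 51.6 = 68.4.
Round 3 (the client proposes): the contractor can get 68.4 next round, worth 0.45 × 68.4 = 30.78 now, so the client offers 30.78, keeping 89.22.
Round 2 (the contractor proposes): the client can get 89.22 next round, worth 0.43 × 89.22 = 38.3646 now; the contractor offers that and keeps 81.6354.
Round 1 (the client proposes): the contractor can get 81.6354 next round, worth 0.45 × 81.6354 = 36.73593 now. The client offers 36.73593 and keeps 120 − 36.73593 = 83.26407.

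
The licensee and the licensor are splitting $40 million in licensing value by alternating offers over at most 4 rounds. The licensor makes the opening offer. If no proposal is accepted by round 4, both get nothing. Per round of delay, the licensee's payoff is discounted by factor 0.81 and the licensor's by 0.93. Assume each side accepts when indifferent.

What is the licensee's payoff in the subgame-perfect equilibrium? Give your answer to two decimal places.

26.67

Round 4 (the licensee proposes): the licensor will accept anything ≥ 0, so the licensee offers 0 and keeps 40.
Round 3 (the licensor proposes): the licensee can get 40 next round, worth 0.81 × 40 = 32.4 now. The licensor offers 32.4 and keeps 40 − 32.4 = 7.6.
Round 2 (the licensee proposes): the licensor can get 7.6 next round, worth 0.93 × 7.6 = 7.068 now; the licensee offers that and keeps 32.932.
Round 1 (the licensor proposes): the licensee can get 32.932 next round, worth 0.81 × 32.932 = 26.67492 now; the licensor offers that and keeps 13.32508.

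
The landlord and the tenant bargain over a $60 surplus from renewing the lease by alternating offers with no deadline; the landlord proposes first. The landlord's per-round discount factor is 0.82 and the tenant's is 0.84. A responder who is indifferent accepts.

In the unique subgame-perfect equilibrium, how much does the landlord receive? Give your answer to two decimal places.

Let x be the landlord's share when the landlord proposes and y be the tenant's share when the tenant proposes.
The tenant accepts iff offered ≥ 0.84·y, so x = 60 − 0.84y. Symmetrically y = 60 − 0.82x.
Substituting: x = 60 − 0.84(60 − 0.82x), giving x(1 − 0.82·0.84) = 60(1 − 0.84).
So x = 60 × 0.16 / 0.3112 ≈ 30.8483, and the tenant receives 60 − x ≈ 29.1517.

30.85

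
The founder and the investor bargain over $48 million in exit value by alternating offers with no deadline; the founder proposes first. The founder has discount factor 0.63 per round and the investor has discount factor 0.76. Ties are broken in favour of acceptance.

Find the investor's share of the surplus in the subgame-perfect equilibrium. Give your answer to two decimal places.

Let x be the founder's share when the founder proposes and y be the investor's share when the investor proposes.
The investor accepts iff offered ≥ 0.76·y, so x = 48 − 0.76y. Symmetrically y = 48 − 0.63x.
Substituting: x = 48 − 0.76(48 − 0.63x), giving x(1 − 0.63·0.76) = 48(1 − 0.76).
So x = 48 × 0.24 / 0.5212 ≈ 22.1028, and the investor receives 48 − x ≈ 25.8972.

25.90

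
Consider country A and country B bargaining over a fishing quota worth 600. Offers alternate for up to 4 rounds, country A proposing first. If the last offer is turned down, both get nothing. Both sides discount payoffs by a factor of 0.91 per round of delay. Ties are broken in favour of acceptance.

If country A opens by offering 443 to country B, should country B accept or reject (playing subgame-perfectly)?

Round 4 (country B proposes): country A will accept anything ≥ 0, so country B offers 0 and keeps 600.
Round 3 (country A proposes): country B can get 600 next round, worth 0.91 × 600 = 546 now, so country A offers 546, keeping 54.
Round 2 (country B proposes): country A can get 54 next round, worth 0.91 × 54 = 49.14 now. Country B offers 49.14 and keeps 600 − 49.14 = 550.86.
So by rejecting in round 1, country B gets 550.86 next round, worth 0.91 × 550.86 = 501.2826 now.
Offer 443 < 501.2826, so country B rejects.

Reject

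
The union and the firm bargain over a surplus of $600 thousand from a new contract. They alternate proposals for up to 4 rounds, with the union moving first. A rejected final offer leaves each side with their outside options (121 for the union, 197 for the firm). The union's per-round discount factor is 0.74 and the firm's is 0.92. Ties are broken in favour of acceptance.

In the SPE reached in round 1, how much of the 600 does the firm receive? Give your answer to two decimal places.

Round 4 (the firm proposes): the union gets 121 if talks fail, so the firm offers 121 and keeps 479.
Round 3 (the union proposes): the firm can get 479 next round, worth 0.92 × 479 = 440.68 now; the union offers that and keeps 159.32.
Round 2 (the firm proposes): the union can get 159.32 next round, worth 0.74 × 159.32 = 117.8968 now. The firm offers 117.8968 and keeps 600 − 117.8968 = 482.1032.
Round 1 (the union proposes): the firm can get 482.1032 next round, worth 0.92 × 482.1032 = 443.534944 now. The union offers 443.534944 and keeps 600 − 443.534944 = 156.465056.

443.53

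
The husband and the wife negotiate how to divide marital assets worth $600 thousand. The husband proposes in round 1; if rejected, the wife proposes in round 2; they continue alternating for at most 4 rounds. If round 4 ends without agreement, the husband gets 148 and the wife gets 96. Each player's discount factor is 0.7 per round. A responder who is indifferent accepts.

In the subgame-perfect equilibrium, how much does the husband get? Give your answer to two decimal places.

Round 4 (the wife proposes): the husband gets 148 if talks fail, so the wife offers 148 and keeps 452.
Round 3 (the husband proposes): the wife can get 452 next round, worth 0.7 × 452 = 316.4 now. The husband offers 316.4 and keeps 600 − 316.4 = 283.6.
Round 2 (the wife proposes): the husband can get 283.6 next round, worth 0.7 × 283.6 = 198.52 now, so the wife offers 198.52, keeping 401.48.
Round 1 (the husband proposes): the wife can get 401.48 next round, worth 0.7 × 401.48 = 281.036 now. The husband offers 281.036 and keeps 600 − 281.036 = 318.964.

318.96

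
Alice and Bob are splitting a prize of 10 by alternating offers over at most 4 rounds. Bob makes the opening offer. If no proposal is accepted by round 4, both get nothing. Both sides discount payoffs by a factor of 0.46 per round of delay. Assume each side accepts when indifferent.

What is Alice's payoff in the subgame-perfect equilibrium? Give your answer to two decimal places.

3.46

Work backward from the last round.
Round 4 (Alice proposes): rejection yields 0 for Bob; Alice offers 0 and keeps 10.
Round 3 (Bob proposes): Alice can get 10 next round, worth 0.46 × 10 = 4.6 now. Bob offers 4.6 and keeps 10 − 4.6 = 5.4.
Round 2 (Alice proposes): Bob can get 5.4 next round, worth 0.46 × 5.4 = 2.484 now. Alice offers 2.484 and keeps 10 − 2.484 = 7.516.
Round 1 (Bob proposes): Alice can get 7.516 next round, worth 0.46 × 7.516 = 3.45736 now. Bob offers 3.45736 and keeps 10 − 3.45736 = 6.54264.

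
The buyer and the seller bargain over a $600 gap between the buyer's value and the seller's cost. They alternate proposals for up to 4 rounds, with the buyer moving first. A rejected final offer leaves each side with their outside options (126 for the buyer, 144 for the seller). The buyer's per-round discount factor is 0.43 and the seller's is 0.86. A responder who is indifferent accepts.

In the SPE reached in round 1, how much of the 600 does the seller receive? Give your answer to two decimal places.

444.87

Work backward from the last round.
Round 4 (the seller proposes): the buyer gets 126 if talks fail, so the seller offers 126 and keeps 474.
Round 3 (the buyer proposes): the seller can get 474 next round, worth 0.86 × 474 = 407.64 now, so the buyer offers 407.64, keeping 192.36.
Round 2 (the seller proposes): the buyer can get 192.36 next round, worth 0.43 × 192.36 = 82.7148 now, so the seller offers 82.7148, keeping 517.2852.
Round 1 (the buyer proposes): the seller can get 517.2852 next round, worth 0.86 × 517.2852 = 444.865272 now. The buyer offers 444.865272 and keeps 600 − 444.865272 = 155.134728.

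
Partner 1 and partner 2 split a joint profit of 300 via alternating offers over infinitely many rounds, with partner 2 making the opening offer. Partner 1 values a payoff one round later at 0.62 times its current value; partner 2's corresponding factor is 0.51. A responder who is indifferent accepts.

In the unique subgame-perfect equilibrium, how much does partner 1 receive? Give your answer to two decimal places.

133.28

In a stationary SPE each proposer offers the other exactly their discounted continuation value.
If partner 2 keeps x when proposing and partner 1 keeps y when proposing, then x = 300 − 0.62y and y = 300 − 0.51x.
Solving: x = 300(1 − 0.62) / (1 − 0.51·0.62) = 114 / 0.6838 ≈ 166.7154.
Partner 1 gets 300 − 166.7154 ≈ 133.2846.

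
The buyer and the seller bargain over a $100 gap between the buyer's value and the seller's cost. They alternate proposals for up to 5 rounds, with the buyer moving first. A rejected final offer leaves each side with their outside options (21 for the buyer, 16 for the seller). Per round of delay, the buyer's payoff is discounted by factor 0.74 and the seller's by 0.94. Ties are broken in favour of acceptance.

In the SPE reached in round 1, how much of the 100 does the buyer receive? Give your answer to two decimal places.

50.82

Round 5 (the buyer proposes): the seller gets 16 if talks fail, so the buyer offers 16 and keeps 84.
Round 4 (the seller proposes): the buyer can get 84 next round, worth 0.74 × 84 = 62.16 now, so the seller offers 62.16, keeping 37.84.
Round 3 (the buyer proposes): the seller can get 37.84 next round, worth 0.94 × 37.84 = 35.5696 now; the buyer offers that and keeps 64.4304.
Round 2 (the seller proposes): the buyer can get 64.4304 next round, worth 0.74 × 64.4304 = 47.678496 now. The seller offers 47.678496 and keeps 100 − 47.678496 = 52.321504.
Round 1 (the buyer proposes): the seller can get 52.321504 next round, worth 0.94 × 52.321504 = 49.18221376 now, so the buyer offers 49.18221376, keeping 50.81778624.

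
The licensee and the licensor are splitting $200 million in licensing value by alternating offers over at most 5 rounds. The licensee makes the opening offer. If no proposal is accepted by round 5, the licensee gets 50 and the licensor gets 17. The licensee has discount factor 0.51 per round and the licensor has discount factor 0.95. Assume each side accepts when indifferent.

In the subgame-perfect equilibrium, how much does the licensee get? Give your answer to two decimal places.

Round 5 (the licensee proposes): the licensor gets 17 if talks fail, so the licensee offers 17 and keeps 183.
Round 4 (the licensor proposes): the licensee can get 183 next round, worth 0.51 × 183 = 93.33 now; the licensor offers that and keeps 106.67.
Round 3 (the licensee proposes): the licensor can get 106.67 next round, worth 0.95 × 106.67 = 101.3365 now, so the licensee offers 101.3365, keeping 98.6635.
Round 2 (the licensor proposes): the licensee can get 98.6635 next round, worth 0.51 × 98.6635 = 50.318385 now. The licensor offers 50.318385 and keeps 200 − 50.318385 = 149.681615.
Round 1 (the licensee proposes): the licensor can get 149.681615 next round, worth 0.95 × 149.681615 = 142.19753425 now; the licensee offers that and keeps 57.80246575.

57.80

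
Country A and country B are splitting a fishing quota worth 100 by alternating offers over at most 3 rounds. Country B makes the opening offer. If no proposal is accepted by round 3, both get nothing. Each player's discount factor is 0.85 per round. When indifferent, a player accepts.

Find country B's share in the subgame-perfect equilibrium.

By backward induction:
Round 3 (country B proposes): country A will accept anything ≥ 0, so country B offers 0 and keeps 100.
Round 2 (country A proposes): country B can get 100 next round, worth 0.85 × 100 = 85 now. Country A offers 85 and keeps 100 − 85 = 15.
Round 1 (country B proposes): country A can get 15 next round, worth 0.85 × 15 = 12.75 now. Country B offers 12.75 and keeps 100 − 12.75 = 87.25.

87.25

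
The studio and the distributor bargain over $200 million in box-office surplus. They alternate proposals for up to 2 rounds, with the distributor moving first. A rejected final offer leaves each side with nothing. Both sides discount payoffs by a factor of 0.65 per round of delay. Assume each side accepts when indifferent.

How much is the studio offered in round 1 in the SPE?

130

Round 2 (the studio proposes): the distributor will accept anything ≥ 0, so the studio offers 0 and keeps 200.
Round 1 (the distributor proposes): the studio can get 200 next round, worth 0.65 × 200 = 130 now; the distributor offers that and keeps 70.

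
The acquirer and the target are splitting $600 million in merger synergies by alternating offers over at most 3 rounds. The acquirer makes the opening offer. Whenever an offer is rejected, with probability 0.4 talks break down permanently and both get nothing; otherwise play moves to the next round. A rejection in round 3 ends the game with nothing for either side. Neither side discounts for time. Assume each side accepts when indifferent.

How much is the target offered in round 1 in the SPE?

Round 3 (the acquirer proposes): rejection yields 0 for the target; the acquirer offers 0 and keeps 600.
Round 2 (the target proposes): rejecting gives the acquirer an expected 0.6 × 600 = 360. The target offers 360 and keeps 600 − 360 = 240.
Round 1 (the acquirer proposes): rejecting gives the target an expected 0.6 × 240 = 144. The acquirer offers 144 and keeps 600 − 144 = 456.

144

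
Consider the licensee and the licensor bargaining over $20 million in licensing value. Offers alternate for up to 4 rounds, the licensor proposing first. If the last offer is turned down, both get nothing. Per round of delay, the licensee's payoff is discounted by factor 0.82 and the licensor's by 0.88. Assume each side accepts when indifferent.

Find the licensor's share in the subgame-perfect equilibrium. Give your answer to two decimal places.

Round 4 (the licensee proposes): the licensor will accept anything ≥ 0, so the licensee offers 0 and keeps 20.
Round 3 (the licensor proposes): the licensee can get 20 next round, worth 0.82 × 20 = 16.4 now; the licensor offers that and keeps 3.6.
Round 2 (the licensee proposes): the licensor can get 3.6 next round, worth 0.88 × 3.6 = 3.168 now; the licensee offers that and keeps 16.832.
Round 1 (the licensor proposes): the licensee can get 16.832 next round, worth 0.82 × 16.832 = 13.80224 now; the licensor offers that and keeps 6.19776.

6.20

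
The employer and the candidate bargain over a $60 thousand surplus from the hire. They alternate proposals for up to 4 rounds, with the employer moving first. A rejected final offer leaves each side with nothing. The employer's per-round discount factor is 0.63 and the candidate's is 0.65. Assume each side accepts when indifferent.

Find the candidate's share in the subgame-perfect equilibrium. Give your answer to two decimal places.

30.40

Round 4 (the candidate proposes): the employer will accept anything ≥ 0, so the candidate offers 0 and keeps 60.
Round 3 (the employer proposes): the candidate can get 60 next round, worth 0.65 × 60 = 39 now. The employer offers 39 and keeps 60 − 39 = 21.
Round 2 (the candidate proposes): the employer can get 21 next round, worth 0.63 × 21 = 13.23 now; the candidate offers that and keeps 46.77.
Round 1 (the employer proposes): the candidate can get 46.77 next round, worth 0.65 × 46.77 = 30.4005 now, so the employer offers 30.4005, keeping 29.5995.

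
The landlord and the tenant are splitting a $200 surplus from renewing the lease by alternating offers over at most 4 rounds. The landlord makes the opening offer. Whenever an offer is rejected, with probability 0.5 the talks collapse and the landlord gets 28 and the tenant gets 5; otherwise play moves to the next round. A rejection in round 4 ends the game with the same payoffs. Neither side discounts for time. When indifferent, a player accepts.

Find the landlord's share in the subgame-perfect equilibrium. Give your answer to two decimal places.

By backward induction:
Round 4 (the tenant proposes): the landlord gets 28 if talks fail, so the tenant offers 28 and keeps 172.
Round 3 (the landlord proposes): rejecting gives the tenant an expected 0.5 × 172 + 0.5 × 5 = 88.5. The landlord offers 88.5 and keeps 200 − 88.5 = 111.5.
Round 2 (the tenant proposes): rejecting gives the landlord an expected 0.5 × 111.5 + 0.5 × 28 = 69.75, so the tenant offers 69.75, keeping 130.25.
Round 1 (the landlord proposes): rejecting gives the tenant an expected 0.5 × 130.25 + 0.5 × 5 = 67.625. The landlord offers 67.625 and keeps 200 − 67.625 = 132.375.

132.38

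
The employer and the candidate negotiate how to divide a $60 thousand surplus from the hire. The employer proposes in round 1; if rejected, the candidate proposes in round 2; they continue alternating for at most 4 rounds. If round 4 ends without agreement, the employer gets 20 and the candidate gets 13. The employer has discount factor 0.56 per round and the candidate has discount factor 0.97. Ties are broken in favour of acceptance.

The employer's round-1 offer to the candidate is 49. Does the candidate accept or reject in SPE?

Round 4 (the candidate proposes): the employer gets 20 if talks fail, so the candidate offers 20 and keeps 40.
Round 3 (the employer proposes): the candidate can get 40 next round, worth 0.97 × 40 = 38.8 now, so the employer offers 38.8, keeping 21.2.
Round 2 (the candidate proposes): the employer can get 21.2 next round, worth 0.56 × 21.2 = 11.872 now, so the candidate offers 11.872, keeping 48.128.
So by rejecting in round 1, the candidate gets 48.128 next round, worth 0.97 × 48.128 = 46.68416 now.
Offer 49 ≥ 46.68416, so the candidate accepts.

Accept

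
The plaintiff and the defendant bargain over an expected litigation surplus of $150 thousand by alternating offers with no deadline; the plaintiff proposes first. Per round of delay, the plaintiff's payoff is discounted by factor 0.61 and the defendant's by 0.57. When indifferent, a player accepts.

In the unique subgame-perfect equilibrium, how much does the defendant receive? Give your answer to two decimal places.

51.12

When the plaintiff proposes, the defendant accepts any offer worth at least 0.57 times what the defendant would get by proposing next round; and vice versa.
This gives x = 150 − 0.57y and y = 150 − 0.61x, where x and y are each side's share when it proposes.
Hence (1 − 0.57·0.61)x = 150(1 − 0.57), i.e. 0.6523·x = 64.5.
x ≈ 98.8809; the defendant's share is 150 − x ≈ 51.1191.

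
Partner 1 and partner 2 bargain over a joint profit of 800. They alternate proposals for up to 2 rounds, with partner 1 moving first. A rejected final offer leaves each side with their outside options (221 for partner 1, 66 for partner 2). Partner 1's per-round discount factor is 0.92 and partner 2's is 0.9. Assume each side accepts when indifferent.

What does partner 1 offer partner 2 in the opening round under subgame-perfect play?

Work backward from the last round.
Round 2 (partner 2 proposes): partner 1 gets 221 if talks fail, so partner 2 offers 221 and keeps 579.
Round 1 (partner 1 proposes): partner 2 can get 579 next round, worth 0.9 × 579 = 521.1 now. Partner 1 offers 521.1 and keeps 800 − 521.1 = 278.9.

521.1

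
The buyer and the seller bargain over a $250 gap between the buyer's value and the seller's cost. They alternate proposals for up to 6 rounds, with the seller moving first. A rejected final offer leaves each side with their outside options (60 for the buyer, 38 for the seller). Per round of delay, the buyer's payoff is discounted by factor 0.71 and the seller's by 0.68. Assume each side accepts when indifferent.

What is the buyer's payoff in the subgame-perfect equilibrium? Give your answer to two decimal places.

119.31

Round 6 (the buyer proposes): the seller gets 38 if talks fail, so the buyer offers 38 and keeps 212.
Round 5 (the seller proposes): the buyer can get 212 next round, worth 0.71 × 212 = 150.52 now. The seller offers 150.52 and keeps 250 − 150.52 = 99.48.
Round 4 (the buyer proposes): the seller can get 99.48 next round, worth 0.68 × 99.48 = 67.6464 now; the buyer offers that and keeps 182.3536.
Round 3 (the seller proposes): the buyer can get 182.3536 next round, worth 0.71 × 182.3536 = 129.471056 now, so the seller offers 129.471056, keeping 120.528944.
Round 2 (the buyer proposes): the seller can get 120.528944 next round, worth 0.68 × 120.528944 = 81.95968192 now, so the buyer offers 81.95968192, keeping 168.04031808.
Round 1 (the seller proposes): the buyer can get 168.04031808 next round, worth 0.71 × 168.04031808 = 119.3086258368 now, so the seller offers 119.3086258368, keeping 130.6913741632.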